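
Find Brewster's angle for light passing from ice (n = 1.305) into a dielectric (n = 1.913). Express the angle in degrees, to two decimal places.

θ_B ≈ 55.70°

The reflected p-component vanishes when tan θ_B = n₂/n₁.
Here n₂/n₁ = 1.913/1.305 = 1.4659, and Brewster's law gives tan θ_B = n₂/n₁.
θ_B = arctan(1.4659) = 55.70°.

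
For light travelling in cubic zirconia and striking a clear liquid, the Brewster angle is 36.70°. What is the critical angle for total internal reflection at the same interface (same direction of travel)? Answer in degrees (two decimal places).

θ_c ≈ 48.19°

tan θ_B = n₂/n₁ = tan 36.70° = 0.7454.
Total internal reflection: sin θ_c = n₂/n₁ = 0.7454.
θ_c = arcsin(0.7454) = 48.19°.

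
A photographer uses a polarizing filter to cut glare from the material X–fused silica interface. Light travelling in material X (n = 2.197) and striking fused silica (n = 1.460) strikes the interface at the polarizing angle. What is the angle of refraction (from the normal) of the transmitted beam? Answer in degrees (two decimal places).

θ_t ≈ 56.39°

tan θ_B = n₂/n₁ = 1.460/2.197 = 0.6645, so θ_B = 33.61°.
Since θ_B + θ_t = 90° at Brewster incidence, θ_t = 90° − 33.61° = 56.39°.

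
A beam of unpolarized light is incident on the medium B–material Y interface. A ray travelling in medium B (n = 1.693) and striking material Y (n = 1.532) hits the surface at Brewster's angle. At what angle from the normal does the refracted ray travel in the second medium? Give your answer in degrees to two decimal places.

θ_t ≈ 47.86°

θ_B = arctan(n₂/n₁) = arctan(1.532/1.693) = 42.14°.
At Brewster's angle the reflected and refracted rays are perpendicular, so θ_t = 90° − θ_B = 90° − 42.14° = 47.86°.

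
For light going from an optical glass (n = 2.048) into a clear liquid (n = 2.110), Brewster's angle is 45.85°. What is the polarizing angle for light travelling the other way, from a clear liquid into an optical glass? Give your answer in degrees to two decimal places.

θ_B' ≈ 44.15°

tan θ_B' = n₁/n₂ = 1/tan θ_B, so θ_B' = 90° − θ_B.
θ_B' = 90° − 45.85° = 44.15°.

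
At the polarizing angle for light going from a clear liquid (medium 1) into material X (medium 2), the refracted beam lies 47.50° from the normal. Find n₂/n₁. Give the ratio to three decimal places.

n₂/n₁ ≈ 0.916

At Brewster incidence θ_B = 90° − θ_t = 90° − 47.50° = 42.50°.
tan θ_B = n₂/n₁, so n₂/n₁ = tan 42.50° = 0.916.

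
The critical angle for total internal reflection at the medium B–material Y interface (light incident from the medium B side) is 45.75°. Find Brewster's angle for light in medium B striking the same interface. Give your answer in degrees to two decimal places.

At the critical angle sin θ_c = n₂/n₁, giving n₂/n₁ = sin 45.75° = 0.7163.
Then tan θ_B = n₂/n₁ = 0.7163, so θ_B = arctan 0.7163 = 35.61°.

θ_B ≈ 35.61°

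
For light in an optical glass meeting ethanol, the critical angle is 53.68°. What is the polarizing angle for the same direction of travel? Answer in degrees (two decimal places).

θ_B ≈ 38.86°

At the critical angle sin θ_c = n₂/n₁, giving n₂/n₁ = sin 53.68° = 0.8057.
Then tan θ_B = n₂/n₁ = 0.8057, so θ_B = arctan 0.8057 = 38.86°.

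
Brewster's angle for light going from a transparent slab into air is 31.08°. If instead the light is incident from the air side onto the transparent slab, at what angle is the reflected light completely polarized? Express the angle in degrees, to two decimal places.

θ_B' ≈ 58.92°

The two Brewster angles are complementary: θ_B' = 90° − θ_B = 90° − 31.08° = 58.92°.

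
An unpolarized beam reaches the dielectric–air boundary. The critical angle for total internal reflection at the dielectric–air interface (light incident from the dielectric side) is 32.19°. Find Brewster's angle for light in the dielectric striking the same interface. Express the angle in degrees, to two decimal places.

θ_B ≈ 28.05°

n₂/n₁ = sin θ_c = sin 32.19° = 0.5327.
tan θ_B equals the same ratio, so θ_B = arctan(0.5327) = 28.05°.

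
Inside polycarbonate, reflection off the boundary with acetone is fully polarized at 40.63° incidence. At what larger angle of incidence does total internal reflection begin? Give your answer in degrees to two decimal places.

tan θ_B = n₂/n₁ = tan 40.63° = 0.8580.
Total internal reflection: sin θ_c = n₂/n₁ = 0.8580.
θ_c = arcsin(0.8580) = 59.09°.

θ_c ≈ 59.09°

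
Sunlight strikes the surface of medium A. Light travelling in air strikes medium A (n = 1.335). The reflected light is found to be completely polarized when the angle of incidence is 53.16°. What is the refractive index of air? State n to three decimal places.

At Brewster's angle, tan θ_B = n₂/n₁ with n₁ on the incident side (air) and n₂ on the transmitted side (medium A).
n₁ = n₂ / tan θ_B = 1.335 / tan 53.16° = 1.000.

n ≈ 1.000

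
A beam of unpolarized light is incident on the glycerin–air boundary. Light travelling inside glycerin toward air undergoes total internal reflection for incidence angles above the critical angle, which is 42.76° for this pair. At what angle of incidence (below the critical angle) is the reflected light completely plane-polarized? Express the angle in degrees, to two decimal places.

θ_B ≈ 34.17°

At the critical angle sin θ_c = n₂/n₁, giving n₂/n₁ = sin 42.76° = 0.6789.
Then tan θ_B = n₂/n₁ = 0.6789, so θ_B = arctan 0.6789 = 34.17°.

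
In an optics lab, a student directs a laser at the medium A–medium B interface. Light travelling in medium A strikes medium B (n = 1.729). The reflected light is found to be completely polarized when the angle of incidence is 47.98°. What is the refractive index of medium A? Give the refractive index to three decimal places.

n ≈ 1.558

Brewster's law: tan θ_B = n₂/n₁ (light incident in medium A, refracted into medium B).
n₁ = n₂ / tan θ_B = 1.729 / tan 47.98° = 1.558.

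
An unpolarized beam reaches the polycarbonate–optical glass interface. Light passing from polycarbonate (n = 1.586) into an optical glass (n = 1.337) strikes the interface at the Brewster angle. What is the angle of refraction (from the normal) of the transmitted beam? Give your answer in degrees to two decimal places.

θ_t ≈ 49.87°

tan θ_B = n₂/n₁ = 1.337/1.586 = 0.8430, so θ_B = 40.13°.
Since θ_B + θ_t = 90° at Brewster incidence, θ_t = 90° − 40.13° = 49.87°.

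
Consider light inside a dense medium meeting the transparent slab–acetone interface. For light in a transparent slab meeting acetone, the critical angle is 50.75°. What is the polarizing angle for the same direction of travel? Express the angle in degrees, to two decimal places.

At the critical angle sin θ_c = n₂/n₁, giving n₂/n₁ = sin 50.75° = 0.7744.
Then tan θ_B = n₂/n₁ = 0.7744, so θ_B = arctan 0.7744 = 37.75°.

θ_B ≈ 37.75°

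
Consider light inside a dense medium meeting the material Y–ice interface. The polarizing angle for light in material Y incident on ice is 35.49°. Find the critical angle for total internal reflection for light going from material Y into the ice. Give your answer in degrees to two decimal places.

θ_c ≈ 45.48°

tan θ_B = n₂/n₁ = tan 35.49° = 0.7130.
Total internal reflection: sin θ_c = n₂/n₁ = 0.7130.
θ_c = arcsin(0.7130) = 45.48°.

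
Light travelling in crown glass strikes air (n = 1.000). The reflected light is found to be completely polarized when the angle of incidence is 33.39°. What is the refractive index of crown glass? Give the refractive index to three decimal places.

Brewster's law: tan θ_B = n₂/n₁ (light incident in crown glass, refracted into air).
n₁ = n₂ / tan θ_B = 1.000 / tan 33.39° = 1.517.

n ≈ 1.517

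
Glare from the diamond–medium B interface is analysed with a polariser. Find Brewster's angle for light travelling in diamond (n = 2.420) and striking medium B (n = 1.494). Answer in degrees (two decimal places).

At Brewster's angle the reflected and refracted rays are perpendicular, which with Snell's law gives tan θ_B = n₂/n₁.
Brewster's condition: tan θ_B = n₂/n₁ = 1.494/2.420 = 0.6174.
θ_B = arctan(0.6174) = 31.69°.

θ_B ≈ 31.69°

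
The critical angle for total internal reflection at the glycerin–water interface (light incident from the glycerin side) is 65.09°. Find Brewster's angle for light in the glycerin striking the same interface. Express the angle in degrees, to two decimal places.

sin θ_c = n₂/n₁, so n₂/n₁ = sin 65.09° = 0.9070.
Brewster: tan θ_B = n₂/n₁ = 0.9070.
θ_B = arctan(0.9070) = 42.21°.

θ_B ≈ 42.21°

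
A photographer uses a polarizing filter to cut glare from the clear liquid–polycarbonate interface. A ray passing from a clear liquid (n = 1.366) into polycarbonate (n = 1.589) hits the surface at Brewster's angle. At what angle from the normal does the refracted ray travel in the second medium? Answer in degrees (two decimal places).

θ_t ≈ 40.68°

First find Brewster's angle: tan θ_B = 1.589/1.366 = 1.1633, giving θ_B = 49.32°.
At Brewster's angle the reflected and refracted rays are perpendicular, so θ_t = 90° − θ_B = 90° − 49.32° = 40.68°.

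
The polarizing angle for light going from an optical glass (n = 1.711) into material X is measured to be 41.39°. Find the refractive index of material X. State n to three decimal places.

n ≈ 1.508

Brewster's law: tan θ_B = n₂/n₁ (light incident in an optical glass, refracted into material X).
n₂ = n₁ tan θ_B = 1.711 × tan 41.39° = 1.508.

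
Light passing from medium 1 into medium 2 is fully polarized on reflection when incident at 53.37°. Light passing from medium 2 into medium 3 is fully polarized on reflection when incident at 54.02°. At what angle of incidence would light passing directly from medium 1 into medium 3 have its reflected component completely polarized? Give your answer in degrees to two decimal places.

n₂/n₁ = tan 53.37° = 1.3450 and n₃/n₂ = tan 54.02° = 1.3774.
So n₃/n₁ = (n₂/n₁)(n₃/n₂) = 1.3450 × 1.3774 = 1.8526.
θ_B(1→3) = arctan(1.8526) = 61.64°.

θ_B ≈ 61.64°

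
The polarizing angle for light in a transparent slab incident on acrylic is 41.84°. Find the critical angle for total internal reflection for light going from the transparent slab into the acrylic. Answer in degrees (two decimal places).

tan θ_B = n₂/n₁ = tan 41.84° = 0.8954.
Total internal reflection: sin θ_c = n₂/n₁ = 0.8954.
θ_c = arcsin(0.8954) = 63.55°.

θ_c ≈ 63.55°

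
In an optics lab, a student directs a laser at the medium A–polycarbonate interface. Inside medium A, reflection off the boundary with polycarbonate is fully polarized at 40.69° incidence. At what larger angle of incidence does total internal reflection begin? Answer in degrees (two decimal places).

θ_c ≈ 59.30°

From Brewster, n₂/n₁ = tan θ_B = tan 40.69° = 0.8598.
Then sin θ_c = n₂/n₁ = 0.8598, so θ_c = arcsin 0.8598 = 59.30°.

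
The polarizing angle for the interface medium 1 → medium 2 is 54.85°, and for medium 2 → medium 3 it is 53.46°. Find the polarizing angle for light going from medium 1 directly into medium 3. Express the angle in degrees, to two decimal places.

θ_B ≈ 62.45°

n₂/n₁ = tan 54.85° = 1.4202 and n₃/n₂ = tan 53.46° = 1.3495.
So n₃/n₁ = (n₂/n₁)(n₃/n₂) = 1.4202 × 1.3495 = 1.9165.
θ_B(1→3) = arctan(1.9165) = 62.45°.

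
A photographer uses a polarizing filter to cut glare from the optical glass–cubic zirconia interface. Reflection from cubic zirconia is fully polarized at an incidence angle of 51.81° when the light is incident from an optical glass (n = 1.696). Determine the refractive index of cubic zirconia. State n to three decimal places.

n ≈ 2.156

Full polarization of the reflected beam means tan θ_B = n₂/n₁, where n₁ is the incident medium (an optical glass).
n₂ = n₁ tan θ_B = 1.696 × tan 51.81° = 2.156.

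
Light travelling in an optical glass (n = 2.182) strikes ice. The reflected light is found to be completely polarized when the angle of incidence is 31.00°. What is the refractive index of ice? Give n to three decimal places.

At Brewster's angle, tan θ_B = n₂/n₁ with n₁ on the incident side (an optical glass) and n₂ on the transmitted side (ice).
n₂ = n₁ tan θ_B = 2.182 × tan 31.00° = 1.311.

n ≈ 1.311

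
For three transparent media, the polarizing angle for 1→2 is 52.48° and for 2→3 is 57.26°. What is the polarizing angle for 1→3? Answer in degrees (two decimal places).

θ_B ≈ 63.72°

n₂/n₁ = tan 52.48° = 1.3023 and n₃/n₂ = tan 57.26° = 1.5553.
So n₃/n₁ = (n₂/n₁)(n₃/n₂) = 1.3023 × 1.5553 = 2.0254.
θ_B(1→3) = arctan(2.0254) = 63.72°.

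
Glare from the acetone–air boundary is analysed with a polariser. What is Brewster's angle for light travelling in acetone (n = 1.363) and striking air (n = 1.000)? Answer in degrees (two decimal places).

θ_B ≈ 36.27°

tan θ_B = n₂/n₁ = 1.000/1.363 = 0.7337. Taking the arctangent, θ_B = 36.27°.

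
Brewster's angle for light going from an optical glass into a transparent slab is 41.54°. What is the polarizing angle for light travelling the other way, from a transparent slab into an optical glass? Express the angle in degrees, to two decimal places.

The two Brewster angles are complementary: θ_B' = 90° − θ_B = 90° − 41.54° = 48.46°.

θ_B' ≈ 48.46°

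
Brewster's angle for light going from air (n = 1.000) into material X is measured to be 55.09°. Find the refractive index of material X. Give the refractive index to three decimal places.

Brewster's law: tan θ_B = n₂/n₁ (light incident in air, refracted into material X).
n₂ = n₁ tan θ_B = 1.000 × tan 55.09° = 1.433.

n ≈ 1.433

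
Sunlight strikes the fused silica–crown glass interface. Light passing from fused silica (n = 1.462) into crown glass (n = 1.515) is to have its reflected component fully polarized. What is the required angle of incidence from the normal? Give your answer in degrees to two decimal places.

Here n₂/n₁ = 1.515/1.462 = 1.0363, and Brewster's law gives tan θ_B = n₂/n₁. Taking the arctangent, θ_B = 46.02°.

θ_B ≈ 46.02°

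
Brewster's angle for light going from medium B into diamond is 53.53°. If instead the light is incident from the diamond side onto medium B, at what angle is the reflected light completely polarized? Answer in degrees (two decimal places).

The two Brewster angles are complementary: θ_B' = 90° − θ_B = 90° − 53.53° = 36.47°.

θ_B' ≈ 36.47°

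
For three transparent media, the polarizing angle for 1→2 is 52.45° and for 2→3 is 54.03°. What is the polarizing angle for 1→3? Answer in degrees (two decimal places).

n₂/n₁ = tan 52.45° = 1.3009 and n₃/n₂ = tan 54.03° = 1.3779.
So n₃/n₁ = (n₂/n₁)(n₃/n₂) = 1.3009 × 1.3779 = 1.7925.
θ_B(1→3) = arctan(1.7925) = 60.84°.

θ_B ≈ 60.84°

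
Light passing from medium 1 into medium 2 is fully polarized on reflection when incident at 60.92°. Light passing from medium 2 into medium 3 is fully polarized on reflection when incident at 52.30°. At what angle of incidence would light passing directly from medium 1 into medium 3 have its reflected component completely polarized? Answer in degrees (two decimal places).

tan θ_B(1→2) = n₂/n₁ = tan 60.92° = 1.7981.
tan θ_B(2→3) = n₃/n₂ = tan 52.30° = 1.2938.
n₃/n₁ = 2.3265. Then tan θ_B(1→3) = n₃/n₁, so θ_B(1→3) = arctan(2.3265) = 66.74°.

θ_B ≈ 66.74°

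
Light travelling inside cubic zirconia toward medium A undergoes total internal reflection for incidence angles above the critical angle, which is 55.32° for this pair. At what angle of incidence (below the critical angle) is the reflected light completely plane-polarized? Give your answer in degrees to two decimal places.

n₂/n₁ = sin θ_c = sin 55.32° = 0.8223.
tan θ_B equals the same ratio, so θ_B = arctan(0.8223) = 39.43°.

θ_B ≈ 39.43°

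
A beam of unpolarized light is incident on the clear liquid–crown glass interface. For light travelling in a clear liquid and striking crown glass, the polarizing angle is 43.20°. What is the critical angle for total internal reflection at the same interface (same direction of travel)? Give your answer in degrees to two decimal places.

θ_c ≈ 69.89°

tan θ_B = n₂/n₁ = tan 43.20° = 0.9391.
Total internal reflection: sin θ_c = n₂/n₁ = 0.9391.
θ_c = arcsin(0.9391) = 69.89°.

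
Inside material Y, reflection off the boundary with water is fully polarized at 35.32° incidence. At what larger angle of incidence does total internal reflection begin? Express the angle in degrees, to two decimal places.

θ_c ≈ 45.12°

n₂/n₁ = tan 35.32° = 0.7086; the critical angle satisfies sin θ_c = n₂/n₁.
θ_c = arcsin(0.7086) = 45.12°.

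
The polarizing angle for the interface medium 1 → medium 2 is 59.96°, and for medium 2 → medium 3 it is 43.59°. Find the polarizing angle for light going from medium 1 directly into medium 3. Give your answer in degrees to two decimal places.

tan θ_B(1→2) = n₂/n₁ = tan 59.96° = 1.7293.
tan θ_B(2→3) = n₃/n₂ = tan 43.59° = 0.9520.
n₃/n₁ = 1.6462. Then tan θ_B(1→3) = n₃/n₁, so θ_B(1→3) = arctan(1.6462) = 58.72°.

θ_B ≈ 58.72°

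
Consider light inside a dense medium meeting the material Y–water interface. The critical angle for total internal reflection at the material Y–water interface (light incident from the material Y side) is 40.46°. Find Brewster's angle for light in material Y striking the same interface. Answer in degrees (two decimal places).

At the critical angle sin θ_c = n₂/n₁, giving n₂/n₁ = sin 40.46° = 0.6489.
Then tan θ_B = n₂/n₁ = 0.6489, so θ_B = arctan 0.6489 = 32.98°.

θ_B ≈ 32.98°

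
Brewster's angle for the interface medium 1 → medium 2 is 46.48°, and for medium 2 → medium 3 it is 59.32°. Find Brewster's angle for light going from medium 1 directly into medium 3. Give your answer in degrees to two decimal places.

θ_B ≈ 60.60°

tan θ_B(1→2) = n₂/n₁ = tan 46.48° = 1.0530.
tan θ_B(2→3) = n₃/n₂ = tan 59.32° = 1.6855.
n₃/n₁ = 1.7749. Then tan θ_B(1→3) = n₃/n₁, so θ_B(1→3) = arctan(1.7749) = 60.60°.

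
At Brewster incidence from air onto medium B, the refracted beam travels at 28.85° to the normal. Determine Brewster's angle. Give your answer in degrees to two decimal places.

Since the reflected and refracted rays are at right angles at the polarizing angle, θ_B + θ_t = 90°.
θ_B = 90° − 28.85° = 61.15°.

θ_B ≈ 61.15°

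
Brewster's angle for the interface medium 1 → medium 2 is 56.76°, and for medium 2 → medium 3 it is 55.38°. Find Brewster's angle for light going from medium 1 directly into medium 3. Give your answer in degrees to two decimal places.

θ_B ≈ 65.66°

tan θ_B(1→2) = n₂/n₁ = tan 56.76° = 1.5258.
tan θ_B(2→3) = n₃/n₂ = tan 55.38° = 1.4485.
Multiplying, n₃/n₁ = 1.5258 × 1.4485 = 2.2102, and θ_B(1→3) = arctan 2.2102 = 65.66°.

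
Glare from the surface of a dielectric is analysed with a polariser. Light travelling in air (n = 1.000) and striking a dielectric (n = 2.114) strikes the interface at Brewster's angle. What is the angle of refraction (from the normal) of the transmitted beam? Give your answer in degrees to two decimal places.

θ_t ≈ 25.32°

θ_B = arctan(n₂/n₁) = arctan(2.114/1.000) = 64.68°.
At Brewster's angle the reflected and refracted rays are perpendicular, so θ_t = 90° − θ_B = 90° − 64.68° = 25.32°.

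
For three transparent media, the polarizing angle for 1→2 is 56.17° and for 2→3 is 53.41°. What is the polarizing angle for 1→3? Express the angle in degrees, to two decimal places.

n₂/n₁ = tan 56.17° = 1.4921 and n₃/n₂ = tan 53.41° = 1.3470.
Multiplying, n₃/n₁ = 1.4921 × 1.3470 = 2.0098, and θ_B(1→3) = arctan 2.0098 = 63.55°.

θ_B ≈ 63.55°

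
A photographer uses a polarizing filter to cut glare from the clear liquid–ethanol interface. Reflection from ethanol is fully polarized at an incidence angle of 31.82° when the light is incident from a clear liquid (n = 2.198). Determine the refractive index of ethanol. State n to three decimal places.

n ≈ 1.364

Full polarization of the reflected beam means tan θ_B = n₂/n₁, where n₁ is the incident medium (a clear liquid).
n₂ = n₁ tan θ_B = 2.198 × tan 31.82° = 1.364.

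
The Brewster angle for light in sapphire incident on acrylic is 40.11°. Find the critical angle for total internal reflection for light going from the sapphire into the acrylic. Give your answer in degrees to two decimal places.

tan θ_B = n₂/n₁ = tan 40.11° = 0.8424.
Total internal reflection: sin θ_c = n₂/n₁ = 0.8424.
θ_c = arcsin(0.8424) = 57.39°.

θ_c ≈ 57.39°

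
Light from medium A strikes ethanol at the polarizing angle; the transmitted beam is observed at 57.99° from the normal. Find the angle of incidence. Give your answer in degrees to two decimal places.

Brewster's condition makes the reflected and refracted beams perpendicular: θ_B + θ_t = 90°.
So θ_B = 90° − θ_t = 90° − 57.99° = 32.01°.

θ_B ≈ 32.01°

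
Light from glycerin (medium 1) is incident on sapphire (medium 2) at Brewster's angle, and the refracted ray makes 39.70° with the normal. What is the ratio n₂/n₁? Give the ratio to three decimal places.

At Brewster incidence θ_B = 90° − θ_t = 90° − 39.70° = 50.30°.
Then n₂/n₁ = tan θ_B = tan 50.30° = 1.205.

n₂/n₁ ≈ 1.205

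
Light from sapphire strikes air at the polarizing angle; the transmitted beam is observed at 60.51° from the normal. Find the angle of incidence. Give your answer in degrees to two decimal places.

Since the reflected and refracted rays are at right angles at the polarizing angle, θ_B + θ_t = 90°.
θ_B = 90° − 60.51° = 29.49°.

θ_B ≈ 29.49°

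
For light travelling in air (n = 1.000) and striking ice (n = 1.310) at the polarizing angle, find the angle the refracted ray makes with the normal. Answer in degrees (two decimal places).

θ_B = arctan(n₂/n₁) = arctan(1.310/1.000) = 52.64°.
At Brewster's angle the reflected and refracted rays are perpendicular, so θ_t = 90° − θ_B = 90° − 52.64° = 37.36°.

θ_t ≈ 37.36°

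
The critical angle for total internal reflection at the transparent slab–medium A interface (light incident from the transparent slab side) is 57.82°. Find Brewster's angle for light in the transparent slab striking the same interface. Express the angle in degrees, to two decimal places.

n₂/n₁ = sin θ_c = sin 57.82° = 0.8464.
tan θ_B equals the same ratio, so θ_B = arctan(0.8464) = 40.24°.

θ_B ≈ 40.24°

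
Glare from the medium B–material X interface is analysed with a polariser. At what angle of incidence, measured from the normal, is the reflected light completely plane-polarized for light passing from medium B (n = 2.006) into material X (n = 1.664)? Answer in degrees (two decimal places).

Brewster's condition: tan θ_B = n₂/n₁ = 1.664/2.006 = 0.8295.
θ_B = arctan(0.8295) = 39.68°.

θ_B ≈ 39.68°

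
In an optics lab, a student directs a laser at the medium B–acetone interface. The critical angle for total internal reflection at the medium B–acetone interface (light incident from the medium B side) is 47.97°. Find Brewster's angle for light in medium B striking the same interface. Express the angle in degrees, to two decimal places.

At the critical angle sin θ_c = n₂/n₁, giving n₂/n₁ = sin 47.97° = 0.7428.
Then tan θ_B = n₂/n₁ = 0.7428, so θ_B = arctan 0.7428 = 36.60°.

θ_B ≈ 36.60°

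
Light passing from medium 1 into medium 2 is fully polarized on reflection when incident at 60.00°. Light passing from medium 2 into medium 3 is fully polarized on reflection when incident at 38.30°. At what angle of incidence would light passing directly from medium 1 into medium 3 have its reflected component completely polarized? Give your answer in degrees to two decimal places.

θ_B ≈ 53.83°

n₂/n₁ = tan 60.00° = 1.7321 and n₃/n₂ = tan 38.30° = 0.7898.
n₃/n₁ = 1.3679. Then tan θ_B(1→3) = n₃/n₁, so θ_B(1→3) = arctan(1.3679) = 53.83°.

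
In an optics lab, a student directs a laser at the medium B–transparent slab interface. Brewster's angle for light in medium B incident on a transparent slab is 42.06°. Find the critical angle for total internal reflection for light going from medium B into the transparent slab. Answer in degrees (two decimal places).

n₂/n₁ = tan 42.06° = 0.9023; the critical angle satisfies sin θ_c = n₂/n₁.
θ_c = arcsin(0.9023) = 64.46°.

θ_c ≈ 64.46°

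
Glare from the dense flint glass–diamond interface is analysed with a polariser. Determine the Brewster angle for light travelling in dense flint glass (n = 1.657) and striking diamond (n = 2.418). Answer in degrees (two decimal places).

Here n₂/n₁ = 2.418/1.657 = 1.4593, and Brewster's law gives tan θ_B = n₂/n₁.
So θ_B = arctan 1.4593 = 55.58°.

θ_B ≈ 55.58°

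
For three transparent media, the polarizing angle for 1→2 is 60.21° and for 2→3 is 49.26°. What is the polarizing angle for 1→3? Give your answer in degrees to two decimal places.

n₂/n₁ = tan 60.21° = 1.7468 and n₃/n₂ = tan 49.26° = 1.1610.
So n₃/n₁ = (n₂/n₁)(n₃/n₂) = 1.7468 × 1.1610 = 2.0280.
θ_B(1→3) = arctan(2.0280) = 63.75°.

θ_B ≈ 63.75°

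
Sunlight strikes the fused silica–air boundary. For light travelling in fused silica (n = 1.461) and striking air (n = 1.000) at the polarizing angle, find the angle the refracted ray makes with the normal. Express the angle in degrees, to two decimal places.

First find Brewster's angle: tan θ_B = 1.000/1.461 = 0.6845, giving θ_B = 34.39°.
At Brewster's angle the reflected and refracted rays are perpendicular, so θ_t = 90° − θ_B = 90° − 34.39° = 55.61°.

θ_t ≈ 55.61°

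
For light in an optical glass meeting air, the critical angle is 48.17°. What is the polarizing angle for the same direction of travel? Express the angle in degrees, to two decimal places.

sin θ_c = n₂/n₁, so n₂/n₁ = sin 48.17° = 0.7451.
Brewster: tan θ_B = n₂/n₁ = 0.7451.
θ_B = arctan(0.7451) = 36.69°.

θ_B ≈ 36.69°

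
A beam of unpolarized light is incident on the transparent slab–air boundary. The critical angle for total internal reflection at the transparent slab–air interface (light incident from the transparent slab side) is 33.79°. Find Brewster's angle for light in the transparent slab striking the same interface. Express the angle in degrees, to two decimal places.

sin θ_c = n₂/n₁, so n₂/n₁ = sin 33.79° = 0.5562.
Brewster: tan θ_B = n₂/n₁ = 0.5562.
θ_B = arctan(0.5562) = 29.08°.

θ_B ≈ 29.08°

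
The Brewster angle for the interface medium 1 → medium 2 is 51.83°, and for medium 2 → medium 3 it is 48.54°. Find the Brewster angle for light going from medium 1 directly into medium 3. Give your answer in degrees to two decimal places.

tan θ_B(1→2) = n₂/n₁ = tan 51.83° = 1.2721.
tan θ_B(2→3) = n₃/n₂ = tan 48.54° = 1.1319.
So n₃/n₁ = (n₂/n₁)(n₃/n₂) = 1.2721 × 1.1319 = 1.4399.
θ_B(1→3) = arctan(1.4399) = 55.22°.

θ_B ≈ 55.22°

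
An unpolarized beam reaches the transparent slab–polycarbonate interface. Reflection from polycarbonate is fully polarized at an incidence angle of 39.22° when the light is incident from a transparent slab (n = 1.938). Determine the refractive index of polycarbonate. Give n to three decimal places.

n ≈ 1.582

Brewster's law: tan θ_B = n₂/n₁ (light incident in a transparent slab, refracted into polycarbonate).
n₂ = n₁ tan θ_B = 1.938 × tan 39.22° = 1.582.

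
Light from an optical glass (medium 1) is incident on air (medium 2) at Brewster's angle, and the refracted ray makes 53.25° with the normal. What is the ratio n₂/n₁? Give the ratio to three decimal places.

θ_B + θ_t = 90°, so θ_B = 90° − 53.25° = 36.75°.
Then n₂/n₁ = tan θ_B = tan 36.75° = 0.747.

n₂/n₁ ≈ 0.747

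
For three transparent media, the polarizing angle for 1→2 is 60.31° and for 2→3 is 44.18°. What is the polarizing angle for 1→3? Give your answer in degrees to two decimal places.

tan θ_B(1→2) = n₂/n₁ = tan 60.31° = 1.7539.
tan θ_B(2→3) = n₃/n₂ = tan 44.18° = 0.9718.
Multiplying, n₃/n₁ = 1.7539 × 0.9718 = 1.7044, and θ_B(1→3) = arctan 1.7044 = 59.60°.

θ_B ≈ 59.60°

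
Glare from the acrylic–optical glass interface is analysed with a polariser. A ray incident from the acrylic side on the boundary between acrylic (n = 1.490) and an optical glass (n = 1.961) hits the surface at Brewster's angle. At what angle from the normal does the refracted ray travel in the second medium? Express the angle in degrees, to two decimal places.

θ_B = arctan(n₂/n₁) = arctan(1.961/1.490) = 52.77°.
At Brewster's angle the reflected and refracted rays are perpendicular, so θ_t = 90° − θ_B = 90° − 52.77° = 37.23°.

θ_t ≈ 37.23°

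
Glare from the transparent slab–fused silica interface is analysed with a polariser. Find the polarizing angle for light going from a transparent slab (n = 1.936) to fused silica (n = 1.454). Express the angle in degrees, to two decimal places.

Brewster's condition: tan θ_B = n₂/n₁ = 1.454/1.936 = 0.7510. Taking the arctangent, θ_B = 36.91°.

θ_B ≈ 36.91°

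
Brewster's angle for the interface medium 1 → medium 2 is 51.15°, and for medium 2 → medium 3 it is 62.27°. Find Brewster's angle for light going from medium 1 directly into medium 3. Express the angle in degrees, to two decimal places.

Each Brewster angle gives a ratio: n₂/n₁ = tan 51.15° = 1.2415, n₃/n₂ = tan 62.27° = 1.9023.
Multiplying, n₃/n₁ = 1.2415 × 1.9023 = 2.3618, and θ_B(1→3) = arctan 2.3618 = 67.05°.

θ_B ≈ 67.05°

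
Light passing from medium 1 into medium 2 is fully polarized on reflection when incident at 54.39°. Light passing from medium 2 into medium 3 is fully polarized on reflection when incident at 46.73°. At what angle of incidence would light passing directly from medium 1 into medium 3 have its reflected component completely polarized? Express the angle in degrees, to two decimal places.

n₂/n₁ = tan 54.39° = 1.3963 and n₃/n₂ = tan 46.73° = 1.0623.
n₃/n₁ = 1.4832. Then tan θ_B(1→3) = n₃/n₁, so θ_B(1→3) = arctan(1.4832) = 56.01°.

θ_B ≈ 56.01°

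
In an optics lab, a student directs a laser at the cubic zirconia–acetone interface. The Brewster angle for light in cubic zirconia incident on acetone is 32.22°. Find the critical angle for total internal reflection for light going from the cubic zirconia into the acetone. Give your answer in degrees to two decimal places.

θ_c ≈ 39.07°

n₂/n₁ = tan 32.22° = 0.6302; the critical angle satisfies sin θ_c = n₂/n₁.
θ_c = arcsin(0.6302) = 39.07°.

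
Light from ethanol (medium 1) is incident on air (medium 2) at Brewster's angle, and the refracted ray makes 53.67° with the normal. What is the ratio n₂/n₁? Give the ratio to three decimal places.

n₂/n₁ ≈ 0.735

At Brewster incidence θ_B = 90° − θ_t = 90° − 53.67° = 36.33°.
tan θ_B = n₂/n₁, so n₂/n₁ = tan 36.33° = 0.735.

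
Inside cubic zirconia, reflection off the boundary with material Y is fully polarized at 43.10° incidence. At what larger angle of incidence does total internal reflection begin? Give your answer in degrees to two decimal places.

n₂/n₁ = tan 43.10° = 0.9358; the critical angle satisfies sin θ_c = n₂/n₁.
θ_c = arcsin(0.9358) = 69.36°.

θ_c ≈ 69.36°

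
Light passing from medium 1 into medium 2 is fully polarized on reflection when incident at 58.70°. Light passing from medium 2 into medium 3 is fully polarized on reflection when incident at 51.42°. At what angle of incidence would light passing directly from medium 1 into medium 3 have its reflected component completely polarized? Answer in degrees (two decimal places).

tan θ_B(1→2) = n₂/n₁ = tan 58.70° = 1.6447.
tan θ_B(2→3) = n₃/n₂ = tan 51.42° = 1.2536.
n₃/n₁ = 2.0618. Then tan θ_B(1→3) = n₃/n₁, so θ_B(1→3) = arctan(2.0618) = 64.13°.

θ_B ≈ 64.13°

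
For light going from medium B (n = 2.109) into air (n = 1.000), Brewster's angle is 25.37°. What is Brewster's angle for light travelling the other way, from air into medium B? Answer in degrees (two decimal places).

θ_B' ≈ 64.63°

The two Brewster angles are complementary: θ_B' = 90° − θ_B = 90° − 25.37° = 64.63°.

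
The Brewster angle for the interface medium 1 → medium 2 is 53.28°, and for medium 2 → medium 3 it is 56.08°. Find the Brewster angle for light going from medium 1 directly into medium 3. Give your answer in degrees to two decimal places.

n₂/n₁ = tan 53.28° = 1.3406 and n₃/n₂ = tan 56.08° = 1.4870.
So n₃/n₁ = (n₂/n₁)(n₃/n₂) = 1.3406 × 1.4870 = 1.9936.
θ_B(1→3) = arctan(1.9936) = 63.36°.

θ_B ≈ 63.36°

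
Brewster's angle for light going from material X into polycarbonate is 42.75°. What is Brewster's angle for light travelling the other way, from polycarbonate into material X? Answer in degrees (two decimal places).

θ_B' ≈ 47.25°

tan θ_B' = n₁/n₂ = 1/tan θ_B, so θ_B' = 90° − θ_B.
θ_B' = 90° − 42.75° = 47.25°.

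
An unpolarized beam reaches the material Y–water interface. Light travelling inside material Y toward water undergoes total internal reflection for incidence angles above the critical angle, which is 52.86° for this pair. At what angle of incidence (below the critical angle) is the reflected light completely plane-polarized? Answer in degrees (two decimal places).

θ_B ≈ 38.56°

n₂/n₁ = sin θ_c = sin 52.86° = 0.7972.
tan θ_B equals the same ratio, so θ_B = arctan(0.7972) = 38.56°.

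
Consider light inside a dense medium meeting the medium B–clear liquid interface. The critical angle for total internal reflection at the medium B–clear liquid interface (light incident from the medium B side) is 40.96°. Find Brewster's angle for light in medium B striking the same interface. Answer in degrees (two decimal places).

n₂/n₁ = sin θ_c = sin 40.96° = 0.6555.
tan θ_B equals the same ratio, so θ_B = arctan(0.6555) = 33.25°.

θ_B ≈ 33.25°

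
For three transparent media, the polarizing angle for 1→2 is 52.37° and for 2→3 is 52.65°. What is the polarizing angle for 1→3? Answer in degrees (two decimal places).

θ_B ≈ 59.53°

n₂/n₁ = tan 52.37° = 1.2971 and n₃/n₂ = tan 52.65° = 1.3103.
n₃/n₁ = 1.6996. Then tan θ_B(1→3) = n₃/n₁, so θ_B(1→3) = arctan(1.6996) = 59.53°.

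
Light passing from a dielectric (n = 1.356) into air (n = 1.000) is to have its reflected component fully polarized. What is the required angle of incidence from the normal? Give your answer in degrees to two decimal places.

θ_B ≈ 36.41°

Brewster's condition: tan θ_B = n₂/n₁ = 1.000/1.356 = 0.7375.
θ_B = arctan(0.7375) = 36.41°.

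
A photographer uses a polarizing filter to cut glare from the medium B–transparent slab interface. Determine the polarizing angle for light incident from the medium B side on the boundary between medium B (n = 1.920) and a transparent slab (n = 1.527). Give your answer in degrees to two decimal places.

θ_B ≈ 38.50°

Brewster's condition: tan θ_B = n₂/n₁ = 1.527/1.920 = 0.7953. Taking the arctangent, θ_B = 38.50°.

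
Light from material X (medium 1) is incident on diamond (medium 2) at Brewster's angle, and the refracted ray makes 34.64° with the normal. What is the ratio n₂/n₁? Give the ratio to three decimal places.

n₂/n₁ ≈ 1.447

θ_B + θ_t = 90°, so θ_B = 90° − 34.64° = 55.36°.
tan θ_B = n₂/n₁, so n₂/n₁ = tan 55.36° = 1.447.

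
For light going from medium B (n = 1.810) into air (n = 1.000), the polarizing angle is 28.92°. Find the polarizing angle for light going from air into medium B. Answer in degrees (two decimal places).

θ_B' ≈ 61.08°

Reversing the direction swaps n₁ and n₂, so tan θ_B' = 1/tan θ_B and θ_B' = 90° − θ_B.
Hence θ_B' = 90° − 28.92° = 61.08°.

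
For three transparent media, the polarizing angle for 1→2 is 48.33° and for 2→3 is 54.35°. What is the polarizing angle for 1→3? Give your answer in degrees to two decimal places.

θ_B ≈ 57.45°

n₂/n₁ = tan 48.33° = 1.1236 and n₃/n₂ = tan 54.35° = 1.3942.
Multiplying, n₃/n₁ = 1.1236 × 1.3942 = 1.5665, and θ_B(1→3) = arctan 1.5665 = 57.45°.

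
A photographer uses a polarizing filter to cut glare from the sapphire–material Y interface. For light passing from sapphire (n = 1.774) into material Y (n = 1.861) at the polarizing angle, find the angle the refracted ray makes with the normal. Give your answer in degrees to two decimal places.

θ_t ≈ 43.63°

tan θ_B = n₂/n₁ = 1.861/1.774 = 1.0490, so θ_B = 46.37°.
The refracted ray is perpendicular to the reflected ray, so θ_t = 90° − θ_B = 43.63°.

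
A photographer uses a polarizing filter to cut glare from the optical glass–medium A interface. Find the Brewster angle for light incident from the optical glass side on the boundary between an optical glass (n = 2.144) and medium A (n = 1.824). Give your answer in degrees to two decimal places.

θ_B ≈ 40.39°

Brewster's condition: tan θ_B = n₂/n₁ = 1.824/2.144 = 0.8507.
θ_B = arctan(0.8507) = 40.39°.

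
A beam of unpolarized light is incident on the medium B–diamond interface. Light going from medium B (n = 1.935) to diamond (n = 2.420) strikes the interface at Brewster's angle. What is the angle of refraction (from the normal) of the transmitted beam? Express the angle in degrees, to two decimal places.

First find Brewster's angle: tan θ_B = 2.420/1.935 = 1.2506, giving θ_B = 51.35°.
At Brewster's angle the reflected and refracted rays are perpendicular, so θ_t = 90° − θ_B = 90° − 51.35° = 38.65°.

θ_t ≈ 38.65°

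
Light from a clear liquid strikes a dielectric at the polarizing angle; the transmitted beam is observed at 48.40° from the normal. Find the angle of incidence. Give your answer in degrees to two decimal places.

θ_B ≈ 41.60°

At Brewster's angle the reflected and refracted rays are perpendicular, so θ_B + θ_t = 90°.
So θ_B = 90° − θ_t = 90° − 48.40° = 41.60°.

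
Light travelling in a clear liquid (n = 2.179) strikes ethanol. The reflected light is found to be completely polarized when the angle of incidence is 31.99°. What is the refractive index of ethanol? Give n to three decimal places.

At Brewster's angle, tan θ_B = n₂/n₁ with n₁ on the incident side (a clear liquid) and n₂ on the transmitted side (ethanol).
n₂ = n₁ tan θ_B = 2.179 × tan 31.99° = 1.361.

n ≈ 1.361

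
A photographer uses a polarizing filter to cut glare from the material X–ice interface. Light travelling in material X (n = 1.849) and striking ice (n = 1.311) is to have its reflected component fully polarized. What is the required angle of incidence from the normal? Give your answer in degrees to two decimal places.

θ_B ≈ 35.34°

tan θ_B = n₂/n₁ = 1.311/1.849 = 0.7090.
So θ_B = arctan 0.7090 = 35.34°.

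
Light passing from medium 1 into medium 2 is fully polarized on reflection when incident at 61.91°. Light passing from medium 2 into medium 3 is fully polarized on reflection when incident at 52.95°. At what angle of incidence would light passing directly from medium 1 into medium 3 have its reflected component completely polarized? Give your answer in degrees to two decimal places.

tan θ_B(1→2) = n₂/n₁ = tan 61.91° = 1.8736.
tan θ_B(2→3) = n₃/n₂ = tan 52.95° = 1.3246.
So n₃/n₁ = (n₂/n₁)(n₃/n₂) = 1.8736 × 1.3246 = 2.4819.
θ_B(1→3) = arctan(2.4819) = 68.05°.

θ_B ≈ 68.05°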